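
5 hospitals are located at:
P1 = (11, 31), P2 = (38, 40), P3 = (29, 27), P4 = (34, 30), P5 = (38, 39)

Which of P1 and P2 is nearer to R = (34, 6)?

P1

Compare squared distances:
|RP1|² = (34−11)² + (6−31)² = 529 + 625 = 1154
|RP2|² = (34−38)² + (6−40)² = 16 + 1156 = 1172
1154 < 1172, so P1 is closer.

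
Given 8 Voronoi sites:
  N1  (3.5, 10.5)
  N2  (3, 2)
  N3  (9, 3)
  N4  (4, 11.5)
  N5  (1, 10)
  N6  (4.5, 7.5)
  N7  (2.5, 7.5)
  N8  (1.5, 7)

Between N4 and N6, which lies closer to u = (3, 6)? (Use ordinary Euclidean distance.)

Compare squared distances:
|uN4|² = (3−4)² + (6−11.5)² = 1 + 30.25 = 31.25
|uN6|² = (3−4.5)² + (6−7.5)² = 2.25 + 2.25 = 4.5
31.25 > 4.5, so N6 is closer.

N6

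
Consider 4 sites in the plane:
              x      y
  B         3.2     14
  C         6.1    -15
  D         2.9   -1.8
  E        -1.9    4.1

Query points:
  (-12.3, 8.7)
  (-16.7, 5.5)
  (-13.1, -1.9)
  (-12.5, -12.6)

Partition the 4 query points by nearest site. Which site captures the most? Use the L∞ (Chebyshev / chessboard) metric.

(-12.3, 8.7) — d to each: B:15.5, C:23.7, D:15.2, E:10.4 → nearest is E
(-16.7, 5.5) — d to each: B:19.9, C:22.8, D:19.6, E:14.8 → nearest is E
(-13.1, -1.9) — d to each: B:16.3, C:19.2, D:16, E:11.2 → nearest is E
(-12.5, -12.6) — d to each: B:26.6, C:18.6, D:15.4, E:16.7 → nearest is D
Tally — D:1, E:3. E captures the most (3).

E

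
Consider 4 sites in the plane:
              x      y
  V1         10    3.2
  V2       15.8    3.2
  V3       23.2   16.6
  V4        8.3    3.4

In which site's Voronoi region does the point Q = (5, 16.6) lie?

Compare squared distances (the ordering matches that of the actual distances):
|QV1|² = 25 + 179.56 = 204.56
|QV2|² = 116.64 + 179.56 = 296.2
|QV3|² = 331.24 + 0 = 331.24
|QV4|² = 10.89 + 174.24 = 185.13
The smallest is to V4, so Q lies in the Voronoi region of V4.

V4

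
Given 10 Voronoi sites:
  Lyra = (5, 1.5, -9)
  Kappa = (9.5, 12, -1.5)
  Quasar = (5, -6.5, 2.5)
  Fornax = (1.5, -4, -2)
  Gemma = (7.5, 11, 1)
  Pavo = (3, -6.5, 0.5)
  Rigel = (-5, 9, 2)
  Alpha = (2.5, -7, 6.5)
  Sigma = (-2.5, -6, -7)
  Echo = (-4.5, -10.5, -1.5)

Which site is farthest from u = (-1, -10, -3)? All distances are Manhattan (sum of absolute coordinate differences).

Kappa

d(u, Lyra) = |-1−5| + |-10−1.5| + |-3−(-9)| = 6 + 11.5 + 6 = 23.5
d(u, Kappa) = |-1−9.5| + |-10−12| + |-3−(-1.5)| = 10.5 + 22 + 1.5 = 34
d(u, Quasar) = |-1−5| + |-10−(-6.5)| + |-3−2.5| = 6 + 3.5 + 5.5 = 15
d(u, Fornax) = |-1−1.5| + |-10−(-4)| + |-3−(-2)| = 2.5 + 6 + 1 = 9.5
d(u, Gemma) = |-1−7.5| + |-10−11| + |-3−1| = 8.5 + 21 + 4 = 33.5
d(u, Pavo) = |-1−3| + |-10−(-6.5)| + |-3−0.5| = 4 + 3.5 + 3.5 = 11
d(u, Rigel) = |-1−(-5)| + |-10−9| + |-3−2| = 4 + 19 + 5 = 28
d(u, Alpha) = |-1−2.5| + |-10−(-7)| + |-3−6.5| = 3.5 + 3 + 9.5 = 16
d(u, Sigma) = |-1−(-2.5)| + |-10−(-6)| + |-3−(-7)| = 1.5 + 4 + 4 = 9.5
d(u, Echo) = |-1−(-4.5)| + |-10−(-10.5)| + |-3−(-1.5)| = 3.5 + 0.5 + 1.5 = 5.5
The largest is to Kappa.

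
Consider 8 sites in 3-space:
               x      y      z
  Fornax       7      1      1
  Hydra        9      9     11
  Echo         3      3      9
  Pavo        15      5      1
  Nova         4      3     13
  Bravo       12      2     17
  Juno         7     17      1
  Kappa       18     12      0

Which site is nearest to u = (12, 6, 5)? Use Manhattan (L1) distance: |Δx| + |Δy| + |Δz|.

Pavo

d(u, Fornax) = |12−7| + |6−1| + |5−1| = 5 + 5 + 4 = 14
d(u, Hydra) = |12−9| + |6−9| + |5−11| = 3 + 3 + 6 = 12
d(u, Echo) = |12−3| + |6−3| + |5−9| = 9 + 3 + 4 = 16
d(u, Pavo) = |12−15| + |6−5| + |5−1| = 3 + 1 + 4 = 8
d(u, Nova) = |12−4| + |6−3| + |5−13| = 8 + 3 + 8 = 19
d(u, Bravo) = |12−12| + |6−2| + |5−17| = 0 + 4 + 12 = 16
d(u, Juno) = |12−7| + |6−17| + |5−1| = 5 + 11 + 4 = 20
d(u, Kappa) = |12−18| + |6−12| + |5−0| = 6 + 6 + 5 = 17
The smallest is to Pavo, so u lies in the Voronoi region of Pavo.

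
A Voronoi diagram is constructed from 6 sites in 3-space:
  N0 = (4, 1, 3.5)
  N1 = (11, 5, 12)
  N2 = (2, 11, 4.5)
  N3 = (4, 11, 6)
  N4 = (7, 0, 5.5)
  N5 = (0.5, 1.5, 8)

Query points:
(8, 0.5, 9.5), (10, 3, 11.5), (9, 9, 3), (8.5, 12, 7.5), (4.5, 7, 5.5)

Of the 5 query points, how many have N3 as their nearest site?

(8, 0.5, 9.5) — d² to each: N0:52.25, N1:35.5, N2:171.25, N3:138.5, N4:17.25, N5:59.5 → nearest is N4
(10, 3, 11.5) — d² to each: N0:104, N1:5.25, N2:177, N3:130.25, N4:54, N5:104.75 → nearest is N1
(9, 9, 3) — d² to each: N0:89.25, N1:101, N2:55.25, N3:38, N4:91.25, N5:153.5 → nearest is N3
(8.5, 12, 7.5) — d² to each: N0:157.25, N1:75.5, N2:52.25, N3:23.5, N4:150.25, N5:174.5 → nearest is N3
(4.5, 7, 5.5) — d² to each: N0:40.25, N1:88.5, N2:23.25, N3:16.5, N4:55.25, N5:52.5 → nearest is N3
3 of the 5 points have N3 as nearest.

3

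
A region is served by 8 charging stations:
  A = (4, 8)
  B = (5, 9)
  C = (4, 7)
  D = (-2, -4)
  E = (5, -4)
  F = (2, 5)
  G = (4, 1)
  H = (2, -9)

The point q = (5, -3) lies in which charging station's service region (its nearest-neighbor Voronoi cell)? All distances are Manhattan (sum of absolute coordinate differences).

d(q,A) = 1 + 11 = 12
d(q,B) = 0 + 12 = 12
d(q,C) = 1 + 10 = 11
d(q,D) = 7 + 1 = 8
d(q,E) = 0 + 1 = 1
d(q,F) = 3 + 8 = 11
d(q,G) = 1 + 4 = 5
d(q,H) = 3 + 6 = 9
The smallest is to E, so q lies in the Voronoi region of E.

E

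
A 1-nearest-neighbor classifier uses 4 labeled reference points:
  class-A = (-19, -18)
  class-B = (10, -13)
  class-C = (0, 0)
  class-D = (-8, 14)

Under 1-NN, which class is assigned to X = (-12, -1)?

class-C

Since √ is increasing, it suffices to compare squared distances:
d²(X, class-A) = 49 + 289 = 338
d²(X, class-B) = 484 + 144 = 628
d²(X, class-C) = 144 + 1 = 145
d²(X, class-D) = 16 + 225 = 241
The smallest is to class-C, so X lies in the Voronoi region of class-C.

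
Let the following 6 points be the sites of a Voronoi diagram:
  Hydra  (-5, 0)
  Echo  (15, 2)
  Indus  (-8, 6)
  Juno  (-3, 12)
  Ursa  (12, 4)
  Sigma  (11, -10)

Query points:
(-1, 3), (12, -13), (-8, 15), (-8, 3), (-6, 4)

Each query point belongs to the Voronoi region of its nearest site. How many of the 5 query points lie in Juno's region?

1

(-1, 3) — d² to each: Hydra:25, Echo:257, Indus:58, Juno:85, Ursa:170, Sigma:313 → nearest is Hydra
(12, -13) — d² to each: Hydra:458, Echo:234, Indus:761, Juno:850, Ursa:289, Sigma:10 → nearest is Sigma
(-8, 15) — d² to each: Hydra:234, Echo:698, Indus:81, Juno:34, Ursa:521, Sigma:986 → nearest is Juno
(-8, 3) — d² to each: Hydra:18, Echo:530, Indus:9, Juno:106, Ursa:401, Sigma:530 → nearest is Indus
(-6, 4) — d² to each: Hydra:17, Echo:445, Indus:8, Juno:73, Ursa:324, Sigma:485 → nearest is Indus
1 of the 5 points has Juno as nearest.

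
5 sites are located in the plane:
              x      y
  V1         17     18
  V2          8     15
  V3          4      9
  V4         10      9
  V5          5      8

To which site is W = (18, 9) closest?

V4

Squared Euclidean distances:
|WV1|² = (18−17)² + (9−18)² = 1 + 81 = 82
|WV2|² = (18−8)² + (9−15)² = 100 + 36 = 136
|WV3|² = (18−4)² + (9−9)² = 196 + 0 = 196
|WV4|² = (18−10)² + (9−9)² = 64 + 0 = 64
|WV5|² = (18−5)² + (9−8)² = 169 + 1 = 170
V4 is nearest.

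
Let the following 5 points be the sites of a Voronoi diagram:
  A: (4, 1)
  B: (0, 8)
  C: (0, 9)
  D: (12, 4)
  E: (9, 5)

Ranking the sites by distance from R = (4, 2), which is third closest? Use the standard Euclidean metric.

B

Compare squared distances (the ordering matches that of the actual distances):
|RA|² = (4−4)² + (2−1)² = 0 + 1 = 1
|RB|² = (4−0)² + (2−8)² = 16 + 36 = 52
|RC|² = (4−0)² + (2−9)² = 16 + 49 = 65
|RD|² = (4−12)² + (2−4)² = 64 + 4 = 68
|RE|² = (4−9)² + (2−5)² = 25 + 9 = 34
Sorted ascending: A, E, B, C, … — the third-nearest is B.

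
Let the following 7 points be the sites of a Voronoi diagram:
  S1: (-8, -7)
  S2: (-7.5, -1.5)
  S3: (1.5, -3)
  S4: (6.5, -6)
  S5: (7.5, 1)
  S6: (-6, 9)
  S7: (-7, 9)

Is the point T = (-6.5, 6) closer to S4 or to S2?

S2

Compare squared distances:
|TS4|² = (-6.5−6.5)² + (6−(-6))² = 169 + 144 = 313
|TS2|² = (-6.5−(-7.5))² + (6−(-1.5))² = 1 + 56.25 = 57.25
313 > 57.25, so S2 is closer.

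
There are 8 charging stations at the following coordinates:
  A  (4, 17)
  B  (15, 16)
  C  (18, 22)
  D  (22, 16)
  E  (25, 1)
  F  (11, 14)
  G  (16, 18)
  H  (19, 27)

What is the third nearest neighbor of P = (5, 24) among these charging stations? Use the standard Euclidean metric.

Squared Euclidean distances:
|PA|² = 1 + 49 = 50
|PB|² = 100 + 64 = 164
|PC|² = 169 + 4 = 173
|PD|² = 289 + 64 = 353
|PE|² = 400 + 529 = 929
|PF|² = 36 + 100 = 136
|PG|² = 121 + 36 = 157
|PH|² = 196 + 9 = 205
Sorted ascending: A, F, G, B, … — the third-nearest is G.

G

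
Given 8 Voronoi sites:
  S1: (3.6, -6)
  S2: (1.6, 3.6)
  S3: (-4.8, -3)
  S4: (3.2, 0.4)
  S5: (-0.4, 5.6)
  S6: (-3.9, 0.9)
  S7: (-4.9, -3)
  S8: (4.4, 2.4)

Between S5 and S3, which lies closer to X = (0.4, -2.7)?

S3

Compare squared distances:
|XS5|² = (0.4−(-0.4))² + (-2.7−5.6)² = 0.64 + 68.89 = 69.53
|XS3|² = (0.4−(-4.8))² + (-2.7−(-3))² = 27.04 + 0.09 = 27.13
69.53 > 27.13, so S3 is closer.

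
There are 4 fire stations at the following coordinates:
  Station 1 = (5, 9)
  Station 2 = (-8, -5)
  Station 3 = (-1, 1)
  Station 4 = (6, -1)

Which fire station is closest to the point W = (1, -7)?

Squared Euclidean distances:
d²(W, Station 1) = (1−5)² + (-7−9)² = 16 + 256 = 272
d²(W, Station 2) = (1−(-8))² + (-7−(-5))² = 81 + 4 = 85
d²(W, Station 3) = (1−(-1))² + (-7−1)² = 4 + 64 = 68
d²(W, Station 4) = (1−6)² + (-7−(-1))² = 25 + 36 = 61
The smallest is to Station 4, so W lies in the Voronoi region of Station 4.

Station 4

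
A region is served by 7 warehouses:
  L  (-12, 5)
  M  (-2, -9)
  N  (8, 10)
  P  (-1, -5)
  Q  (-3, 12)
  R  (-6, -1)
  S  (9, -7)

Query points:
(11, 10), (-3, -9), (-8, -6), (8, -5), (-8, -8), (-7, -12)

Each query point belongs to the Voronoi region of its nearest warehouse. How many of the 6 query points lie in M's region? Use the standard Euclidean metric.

(11, 10) — d² to each: L:554, M:530, N:9, P:369, Q:200, R:410, S:293 → nearest is N
(-3, -9) — d² to each: L:277, M:1, N:482, P:20, Q:441, R:73, S:148 → nearest is M
(-8, -6) — d² to each: L:137, M:45, N:512, P:50, Q:349, R:29, S:290 → nearest is R
(8, -5) — d² to each: L:500, M:116, N:225, P:81, Q:410, R:212, S:5 → nearest is S
(-8, -8) — d² to each: L:185, M:37, N:580, P:58, Q:425, R:53, S:290 → nearest is M
(-7, -12) — d² to each: L:314, M:34, N:709, P:85, Q:592, R:122, S:281 → nearest is M
3 of the 6 points have M as nearest.

3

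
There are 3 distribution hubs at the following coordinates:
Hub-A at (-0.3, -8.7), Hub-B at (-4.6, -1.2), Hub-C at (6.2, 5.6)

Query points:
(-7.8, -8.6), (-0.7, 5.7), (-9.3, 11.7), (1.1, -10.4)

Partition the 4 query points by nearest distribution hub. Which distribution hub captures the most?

Hub-A

(-7.8, -8.6) — d² to each: Hub-A:56.26, Hub-B:65, Hub-C:397.64 → nearest is Hub-A
(-0.7, 5.7) — d² to each: Hub-A:207.52, Hub-B:62.82, Hub-C:47.62 → nearest is Hub-C
(-9.3, 11.7) — d² to each: Hub-A:497.16, Hub-B:188.5, Hub-C:277.46 → nearest is Hub-B
(1.1, -10.4) — d² to each: Hub-A:4.85, Hub-B:117.13, Hub-C:282.01 → nearest is Hub-A
Tally — Hub-A:2, Hub-B:1, Hub-C:1. Hub-A captures the most (2).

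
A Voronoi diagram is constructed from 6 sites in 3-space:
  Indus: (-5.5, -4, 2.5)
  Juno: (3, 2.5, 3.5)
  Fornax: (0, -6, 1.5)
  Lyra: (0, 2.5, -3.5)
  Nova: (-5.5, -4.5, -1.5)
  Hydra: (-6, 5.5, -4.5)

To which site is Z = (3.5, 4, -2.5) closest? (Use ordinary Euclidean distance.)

Compare squared distances (the ordering matches that of the actual distances):
d²(Z, Indus) = (3.5−(-5.5))² + (4−(-4))² + (-2.5−2.5)² = 81 + 64 + 25 = 170
d²(Z, Juno) = (3.5−3)² + (4−2.5)² + (-2.5−3.5)² = 0.25 + 2.25 + 36 = 38.5
d²(Z, Fornax) = (3.5−0)² + (4−(-6))² + (-2.5−1.5)² = 12.25 + 100 + 16 = 128.25
d²(Z, Lyra) = (3.5−0)² + (4−2.5)² + (-2.5−(-3.5))² = 12.25 + 2.25 + 1 = 15.5
d²(Z, Nova) = (3.5−(-5.5))² + (4−(-4.5))² + (-2.5−(-1.5))² = 81 + 72.25 + 1 = 154.25
d²(Z, Hydra) = (3.5−(-6))² + (4−5.5)² + (-2.5−(-4.5))² = 90.25 + 2.25 + 4 = 96.5
Lyra is nearest.

Lyra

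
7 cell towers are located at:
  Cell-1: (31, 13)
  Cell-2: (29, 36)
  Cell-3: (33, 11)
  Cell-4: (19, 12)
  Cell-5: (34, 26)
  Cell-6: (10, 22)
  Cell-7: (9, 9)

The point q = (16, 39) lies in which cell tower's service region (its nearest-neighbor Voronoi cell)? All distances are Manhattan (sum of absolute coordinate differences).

d(q, Cell-1) = |16−31| + |39−13| = 15 + 26 = 41
d(q, Cell-2) = |16−29| + |39−36| = 13 + 3 = 16
d(q, Cell-3) = |16−33| + |39−11| = 17 + 28 = 45
d(q, Cell-4) = |16−19| + |39−12| = 3 + 27 = 30
d(q, Cell-5) = |16−34| + |39−26| = 18 + 13 = 31
d(q, Cell-6) = |16−10| + |39−22| = 6 + 17 = 23
d(q, Cell-7) = |16−9| + |39−9| = 7 + 30 = 37
The smallest is to Cell-2, so q lies in the Voronoi region of Cell-2.

Cell-2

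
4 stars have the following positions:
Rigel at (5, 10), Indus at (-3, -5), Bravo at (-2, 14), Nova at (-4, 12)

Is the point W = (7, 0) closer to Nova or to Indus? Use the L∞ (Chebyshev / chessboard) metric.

Indus

d(W, Nova) = max(11, 12) = 12
d(W, Indus) = max(10, 5) = 10
12 > 10, so Indus is closer.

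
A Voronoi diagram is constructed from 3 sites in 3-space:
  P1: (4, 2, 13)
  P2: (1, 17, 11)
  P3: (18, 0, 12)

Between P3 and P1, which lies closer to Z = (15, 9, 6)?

P3

Compare squared distances:
|ZP3|² = (15−18)² + (9−0)² + (6−12)² = 9 + 81 + 36 = 126
|ZP1|² = (15−4)² + (9−2)² + (6−13)² = 121 + 49 + 49 = 219
126 < 219, so P3 is closer.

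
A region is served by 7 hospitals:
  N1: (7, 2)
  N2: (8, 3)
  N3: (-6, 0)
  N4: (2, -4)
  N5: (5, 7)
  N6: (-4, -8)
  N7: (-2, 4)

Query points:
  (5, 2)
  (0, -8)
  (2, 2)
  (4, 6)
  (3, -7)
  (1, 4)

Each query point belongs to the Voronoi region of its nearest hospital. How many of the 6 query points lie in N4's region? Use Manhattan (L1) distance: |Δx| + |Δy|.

1

(5, 2) — d to each: N1:2, N2:4, N3:13, N4:9, N5:5, N6:19, N7:9 → nearest is N1
(0, -8) — d to each: N1:17, N2:19, N3:14, N4:6, N5:20, N6:4, N7:14 → nearest is N6
(2, 2) — d to each: N1:5, N2:7, N3:10, N4:6, N5:8, N6:16, N7:6 → nearest is N1
(4, 6) — d to each: N1:7, N2:7, N3:16, N4:12, N5:2, N6:22, N7:8 → nearest is N5
(3, -7) — d to each: N1:13, N2:15, N3:16, N4:4, N5:16, N6:8, N7:16 → nearest is N4
(1, 4) — d to each: N1:8, N2:8, N3:11, N4:9, N5:7, N6:17, N7:3 → nearest is N7
1 of the 6 points has N4 as nearest.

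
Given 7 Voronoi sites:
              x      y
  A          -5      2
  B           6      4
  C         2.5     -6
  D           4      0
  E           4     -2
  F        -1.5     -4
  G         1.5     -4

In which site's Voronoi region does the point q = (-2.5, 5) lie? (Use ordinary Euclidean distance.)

Compare squared distances (the ordering matches that of the actual distances):
|qA|² = (-2.5−(-5))² + (5−2)² = 6.25 + 9 = 15.25
|qB|² = (-2.5−6)² + (5−4)² = 72.25 + 1 = 73.25
|qC|² = (-2.5−2.5)² + (5−(-6))² = 25 + 121 = 146
|qD|² = (-2.5−4)² + (5−0)² = 42.25 + 25 = 67.25
|qE|² = (-2.5−4)² + (5−(-2))² = 42.25 + 49 = 91.25
|qF|² = (-2.5−(-1.5))² + (5−(-4))² = 1 + 81 = 82
|qG|² = (-2.5−1.5)² + (5−(-4))² = 16 + 81 = 97
Minimum is at A.

A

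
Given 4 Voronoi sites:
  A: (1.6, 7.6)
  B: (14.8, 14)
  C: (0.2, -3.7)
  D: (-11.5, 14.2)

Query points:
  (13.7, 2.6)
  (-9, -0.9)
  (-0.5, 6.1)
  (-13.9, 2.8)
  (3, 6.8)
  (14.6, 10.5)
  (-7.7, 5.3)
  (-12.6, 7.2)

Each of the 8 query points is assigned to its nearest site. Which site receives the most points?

A

(13.7, 2.6) — d² to each: A:171.41, B:131.17, C:221.94, D:769.6 → nearest is B
(-9, -0.9) — d² to each: A:184.61, B:788.45, C:92.48, D:234.26 → nearest is C
(-0.5, 6.1) — d² to each: A:6.66, B:296.5, C:96.53, D:186.61 → nearest is A
(-13.9, 2.8) — d² to each: A:263.29, B:949.13, C:241.06, D:135.72 → nearest is D
(3, 6.8) — d² to each: A:2.6, B:191.08, C:118.09, D:265.01 → nearest is A
(14.6, 10.5) — d² to each: A:177.41, B:12.29, C:409, D:694.9 → nearest is B
(-7.7, 5.3) — d² to each: A:91.78, B:581.94, C:143.41, D:93.65 → nearest is A
(-12.6, 7.2) — d² to each: A:201.8, B:797, C:282.65, D:50.21 → nearest is D
Tally — A:3, B:2, C:1, D:2. A captures the most (3).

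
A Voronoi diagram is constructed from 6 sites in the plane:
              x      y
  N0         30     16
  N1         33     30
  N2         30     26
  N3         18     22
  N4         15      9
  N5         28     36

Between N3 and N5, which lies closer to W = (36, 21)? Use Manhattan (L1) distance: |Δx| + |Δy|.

N3

d(W,N3) = |36−18| + |21−22| = 18 + 1 = 19
d(W,N5) = |36−28| + |21−36| = 8 + 15 = 23
19 < 23, so N3 is closer.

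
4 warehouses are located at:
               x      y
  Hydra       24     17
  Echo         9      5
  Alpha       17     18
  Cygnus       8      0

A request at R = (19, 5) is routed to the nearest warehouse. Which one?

Echo

Compare squared distances (the ordering matches that of the actual distances):
d²(R, Hydra) = (19−24)² + (5−17)² = 25 + 144 = 169
d²(R, Echo) = (19−9)² + (5−5)² = 100 + 0 = 100
d²(R, Alpha) = (19−17)² + (5−18)² = 4 + 169 = 173
d²(R, Cygnus) = (19−8)² + (5−0)² = 121 + 25 = 146
Echo is nearest.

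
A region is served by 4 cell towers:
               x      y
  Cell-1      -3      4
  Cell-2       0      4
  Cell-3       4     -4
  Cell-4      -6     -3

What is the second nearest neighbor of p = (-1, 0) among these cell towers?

Compare squared distances (the ordering matches that of the actual distances):
d²(p, Cell-1) = (-1−(-3))² + (0−4)² = 4 + 16 = 20
d²(p, Cell-2) = (-1−0)² + (0−4)² = 1 + 16 = 17
d²(p, Cell-3) = (-1−4)² + (0−(-4))² = 25 + 16 = 41
d²(p, Cell-4) = (-1−(-6))² + (0−(-3))² = 25 + 9 = 34
Sorted ascending: Cell-2, Cell-1, Cell-4, … — the second-nearest is Cell-1.

Cell-1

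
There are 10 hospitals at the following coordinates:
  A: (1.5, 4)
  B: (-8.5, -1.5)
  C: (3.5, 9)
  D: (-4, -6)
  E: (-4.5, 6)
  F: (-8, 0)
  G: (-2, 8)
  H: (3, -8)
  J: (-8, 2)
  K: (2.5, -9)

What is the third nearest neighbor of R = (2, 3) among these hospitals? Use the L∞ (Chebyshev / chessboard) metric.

d(R,A) = max(0.5, 1) = 1
d(R,B) = max(10.5, 4.5) = 10.5
d(R,C) = max(1.5, 6) = 6
d(R,D) = max(6, 9) = 9
d(R,E) = max(6.5, 3) = 6.5
d(R,F) = max(10, 3) = 10
d(R,G) = max(4, 5) = 5
d(R,H) = max(1, 11) = 11
d(R,J) = max(10, 1) = 10
d(R,K) = max(0.5, 12) = 12
Sorted ascending: A, G, C, E, … — the third-nearest is C.

C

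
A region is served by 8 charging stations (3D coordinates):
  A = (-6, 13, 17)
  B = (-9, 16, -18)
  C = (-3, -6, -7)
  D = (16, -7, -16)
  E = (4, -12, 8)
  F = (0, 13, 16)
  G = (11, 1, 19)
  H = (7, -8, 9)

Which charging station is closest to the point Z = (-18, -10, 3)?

Squared Euclidean distances:
|ZA|² = (-18−(-6))² + (-10−13)² + (3−17)² = 144 + 529 + 196 = 869
|ZB|² = (-18−(-9))² + (-10−16)² + (3−(-18))² = 81 + 676 + 441 = 1198
|ZC|² = (-18−(-3))² + (-10−(-6))² + (3−(-7))² = 225 + 16 + 100 = 341
|ZD|² = (-18−16)² + (-10−(-7))² + (3−(-16))² = 1156 + 9 + 361 = 1526
|ZE|² = (-18−4)² + (-10−(-12))² + (3−8)² = 484 + 4 + 25 = 513
|ZF|² = (-18−0)² + (-10−13)² + (3−16)² = 324 + 529 + 169 = 1022
|ZG|² = (-18−11)² + (-10−1)² + (3−19)² = 841 + 121 + 256 = 1218
|ZH|² = (-18−7)² + (-10−(-8))² + (3−9)² = 625 + 4 + 36 = 665
The smallest is to C, so Z lies in the Voronoi region of C.

C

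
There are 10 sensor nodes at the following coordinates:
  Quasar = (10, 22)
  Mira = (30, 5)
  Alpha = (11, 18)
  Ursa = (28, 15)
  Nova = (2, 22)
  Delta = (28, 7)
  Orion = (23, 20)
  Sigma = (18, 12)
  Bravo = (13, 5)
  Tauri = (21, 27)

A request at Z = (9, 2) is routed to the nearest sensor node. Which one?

Bravo

Since √ is increasing, it suffices to compare squared distances:
d²(Z, Quasar) = (9−10)² + (2−22)² = 1 + 400 = 401
d²(Z, Mira) = (9−30)² + (2−5)² = 441 + 9 = 450
d²(Z, Alpha) = (9−11)² + (2−18)² = 4 + 256 = 260
d²(Z, Ursa) = (9−28)² + (2−15)² = 361 + 169 = 530
d²(Z, Nova) = (9−2)² + (2−22)² = 49 + 400 = 449
d²(Z, Delta) = (9−28)² + (2−7)² = 361 + 25 = 386
d²(Z, Orion) = (9−23)² + (2−20)² = 196 + 324 = 520
d²(Z, Sigma) = (9−18)² + (2−12)² = 81 + 100 = 181
d²(Z, Bravo) = (9−13)² + (2−5)² = 16 + 9 = 25
d²(Z, Tauri) = (9−21)² + (2−27)² = 144 + 625 = 769
Minimum is at Bravo.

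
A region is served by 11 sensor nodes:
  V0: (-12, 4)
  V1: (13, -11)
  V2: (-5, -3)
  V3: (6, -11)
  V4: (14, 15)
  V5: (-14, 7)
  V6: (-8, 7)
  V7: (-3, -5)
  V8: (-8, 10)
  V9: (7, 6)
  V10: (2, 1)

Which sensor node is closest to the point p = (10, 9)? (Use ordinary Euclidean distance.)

V9

Squared Euclidean distances:
|pV0|² = (10−(-12))² + (9−4)² = 484 + 25 = 509
|pV1|² = (10−13)² + (9−(-11))² = 9 + 400 = 409
|pV2|² = (10−(-5))² + (9−(-3))² = 225 + 144 = 369
|pV3|² = (10−6)² + (9−(-11))² = 16 + 400 = 416
|pV4|² = (10−14)² + (9−15)² = 16 + 36 = 52
|pV5|² = (10−(-14))² + (9−7)² = 576 + 4 = 580
|pV6|² = (10−(-8))² + (9−7)² = 324 + 4 = 328
|pV7|² = (10−(-3))² + (9−(-5))² = 169 + 196 = 365
|pV8|² = (10−(-8))² + (9−10)² = 324 + 1 = 325
|pV9|² = (10−7)² + (9−6)² = 9 + 9 = 18
d²(p, V10) = (10−2)² + (9−1)² = 64 + 64 = 128
V9 is nearest.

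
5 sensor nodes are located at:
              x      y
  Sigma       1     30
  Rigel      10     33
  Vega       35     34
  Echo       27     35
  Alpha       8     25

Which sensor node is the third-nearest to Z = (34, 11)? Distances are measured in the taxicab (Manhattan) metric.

d(Z, Sigma) = |34−1| + |11−30| = 33 + 19 = 52
d(Z, Rigel) = |34−10| + |11−33| = 24 + 22 = 46
d(Z, Vega) = |34−35| + |11−34| = 1 + 23 = 24
d(Z, Echo) = |34−27| + |11−35| = 7 + 24 = 31
d(Z, Alpha) = |34−8| + |11−25| = 26 + 14 = 40
Sorted ascending: Vega, Echo, Alpha, Rigel, … — the third-nearest is Alpha.

Alpha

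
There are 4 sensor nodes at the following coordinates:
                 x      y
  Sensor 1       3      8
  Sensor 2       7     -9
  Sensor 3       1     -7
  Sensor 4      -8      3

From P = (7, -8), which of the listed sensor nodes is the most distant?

Sensor 4

Since √ is increasing, it suffices to compare squared distances:
d²(P, Sensor 1) = (7−3)² + (-8−8)² = 16 + 256 = 272
d²(P, Sensor 2) = (7−7)² + (-8−(-9))² = 0 + 1 = 1
d²(P, Sensor 3) = (7−1)² + (-8−(-7))² = 36 + 1 = 37
d²(P, Sensor 4) = (7−(-8))² + (-8−3)² = 225 + 121 = 346
The largest is to Sensor 4.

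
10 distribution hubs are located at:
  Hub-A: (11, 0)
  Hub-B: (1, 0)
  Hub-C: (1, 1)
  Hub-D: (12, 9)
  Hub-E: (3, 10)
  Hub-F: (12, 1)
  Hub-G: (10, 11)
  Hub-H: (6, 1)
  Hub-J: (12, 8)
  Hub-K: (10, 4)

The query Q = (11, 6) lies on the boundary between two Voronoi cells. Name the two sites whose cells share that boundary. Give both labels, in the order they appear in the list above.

Hub-J and Hub-K

Squared distances from Q to each site:
d²(Q, Hub-A) = (11−11)² + (6−0)² = 0 + 36 = 36
d²(Q, Hub-B) = (11−1)² + (6−0)² = 100 + 36 = 136
d²(Q, Hub-C) = (11−1)² + (6−1)² = 100 + 25 = 125
d²(Q, Hub-D) = (11−12)² + (6−9)² = 1 + 9 = 10
d²(Q, Hub-E) = (11−3)² + (6−10)² = 64 + 16 = 80
d²(Q, Hub-F) = (11−12)² + (6−1)² = 1 + 25 = 26
d²(Q, Hub-G) = (11−10)² + (6−11)² = 1 + 25 = 26
d²(Q, Hub-H) = (11−6)² + (6−1)² = 25 + 25 = 50
d²(Q, Hub-J) = (11−12)² + (6−8)² = 1 + 4 = 5
d²(Q, Hub-K) = (11−10)² + (6−4)² = 1 + 4 = 5
Q is equidistant from Hub-J and Hub-K (both at squared distance 5), and every other site is strictly farther — so Q lies on the Hub-J–Hub-K Voronoi edge.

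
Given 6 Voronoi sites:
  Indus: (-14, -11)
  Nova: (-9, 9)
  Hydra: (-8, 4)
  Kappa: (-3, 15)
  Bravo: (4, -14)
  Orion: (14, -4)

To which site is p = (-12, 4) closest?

Compare squared distances (the ordering matches that of the actual distances):
d²(p, Indus) = (-12−(-14))² + (4−(-11))² = 4 + 225 = 229
d²(p, Nova) = (-12−(-9))² + (4−9)² = 9 + 25 = 34
d²(p, Hydra) = (-12−(-8))² + (4−4)² = 16 + 0 = 16
d²(p, Kappa) = (-12−(-3))² + (4−15)² = 81 + 121 = 202
d²(p, Bravo) = (-12−4)² + (4−(-14))² = 256 + 324 = 580
d²(p, Orion) = (-12−14)² + (4−(-4))² = 676 + 64 = 740
Minimum is at Hydra.

Hydra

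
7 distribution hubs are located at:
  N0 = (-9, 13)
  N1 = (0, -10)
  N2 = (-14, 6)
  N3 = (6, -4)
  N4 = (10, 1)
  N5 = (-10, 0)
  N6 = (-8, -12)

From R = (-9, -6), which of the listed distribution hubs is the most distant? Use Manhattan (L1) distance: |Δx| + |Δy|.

N4

d(R,N0) = |-9−(-9)| + |-6−13| = 0 + 19 = 19
d(R,N1) = |-9−0| + |-6−(-10)| = 9 + 4 = 13
d(R,N2) = |-9−(-14)| + |-6−6| = 5 + 12 = 17
d(R,N3) = |-9−6| + |-6−(-4)| = 15 + 2 = 17
d(R,N4) = |-9−10| + |-6−1| = 19 + 7 = 26
d(R,N5) = |-9−(-10)| + |-6−0| = 1 + 6 = 7
d(R,N6) = |-9−(-8)| + |-6−(-12)| = 1 + 6 = 7
The largest is to N4.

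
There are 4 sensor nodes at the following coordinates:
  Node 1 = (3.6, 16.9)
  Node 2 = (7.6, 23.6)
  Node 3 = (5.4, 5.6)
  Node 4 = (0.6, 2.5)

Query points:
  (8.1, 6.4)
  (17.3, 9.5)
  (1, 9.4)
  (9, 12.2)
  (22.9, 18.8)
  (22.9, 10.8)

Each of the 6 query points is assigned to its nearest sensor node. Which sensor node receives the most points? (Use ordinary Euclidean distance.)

Node 3

(8.1, 6.4) — d² to each: Node 1:130.5, Node 2:296.09, Node 3:7.93, Node 4:71.46 → nearest is Node 3
(17.3, 9.5) — d² to each: Node 1:242.45, Node 2:292.9, Node 3:156.82, Node 4:327.89 → nearest is Node 3
(1, 9.4) — d² to each: Node 1:63.01, Node 2:245.2, Node 3:33.8, Node 4:47.77 → nearest is Node 3
(9, 12.2) — d² to each: Node 1:51.25, Node 2:131.92, Node 3:56.52, Node 4:164.65 → nearest is Node 1
(22.9, 18.8) — d² to each: Node 1:376.1, Node 2:257.13, Node 3:480.49, Node 4:762.98 → nearest is Node 2
(22.9, 10.8) — d² to each: Node 1:409.7, Node 2:397.93, Node 3:333.29, Node 4:566.18 → nearest is Node 3
Tally — Node 1:1, Node 2:1, Node 3:4. Node 3 captures the most (4).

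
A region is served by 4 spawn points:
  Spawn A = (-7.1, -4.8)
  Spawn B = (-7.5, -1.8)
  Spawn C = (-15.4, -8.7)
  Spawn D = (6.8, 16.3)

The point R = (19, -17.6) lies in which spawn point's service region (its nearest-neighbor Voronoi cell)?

Since √ is increasing, it suffices to compare squared distances:
d²(R, Spawn A) = (19−(-7.1))² + (-17.6−(-4.8))² = 681.21 + 163.84 = 845.05
d²(R, Spawn B) = (19−(-7.5))² + (-17.6−(-1.8))² = 702.25 + 249.64 = 951.89
d²(R, Spawn C) = (19−(-15.4))² + (-17.6−(-8.7))² = 1183.36 + 79.21 = 1262.57
d²(R, Spawn D) = (19−6.8)² + (-17.6−16.3)² = 148.84 + 1149.21 = 1298.05
Minimum is at Spawn A.

Spawn A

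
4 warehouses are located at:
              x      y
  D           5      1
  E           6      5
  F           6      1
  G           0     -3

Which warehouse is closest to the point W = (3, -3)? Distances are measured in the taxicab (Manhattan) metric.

G

d(W,D) = 2 + 4 = 6
d(W,E) = 3 + 8 = 11
d(W,F) = 3 + 4 = 7
d(W,G) = 3 + 0 = 3
The smallest is to G, so W lies in the Voronoi region of G.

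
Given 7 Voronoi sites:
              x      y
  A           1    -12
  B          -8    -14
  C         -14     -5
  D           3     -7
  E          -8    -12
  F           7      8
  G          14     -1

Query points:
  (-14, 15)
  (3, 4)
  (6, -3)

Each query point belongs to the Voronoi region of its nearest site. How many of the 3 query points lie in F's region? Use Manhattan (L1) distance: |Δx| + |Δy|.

(-14, 15) — d to each: A:42, B:35, C:20, D:39, E:33, F:28, G:44 → nearest is C
(3, 4) — d to each: A:18, B:29, C:26, D:11, E:27, F:8, G:16 → nearest is F
(6, -3) — d to each: A:14, B:25, C:22, D:7, E:23, F:12, G:10 → nearest is D
1 of the 3 points has F as nearest.

1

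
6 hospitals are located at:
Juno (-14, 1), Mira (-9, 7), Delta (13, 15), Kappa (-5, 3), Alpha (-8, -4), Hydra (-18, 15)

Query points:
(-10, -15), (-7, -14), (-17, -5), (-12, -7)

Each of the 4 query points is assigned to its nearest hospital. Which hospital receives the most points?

Alpha

(-10, -15) — d² to each: Juno:272, Mira:485, Delta:1429, Kappa:349, Alpha:125, Hydra:964 → nearest is Alpha
(-7, -14) — d² to each: Juno:274, Mira:445, Delta:1241, Kappa:293, Alpha:101, Hydra:962 → nearest is Alpha
(-17, -5) — d² to each: Juno:45, Mira:208, Delta:1300, Kappa:208, Alpha:82, Hydra:401 → nearest is Juno
(-12, -7) — d² to each: Juno:68, Mira:205, Delta:1109, Kappa:149, Alpha:25, Hydra:520 → nearest is Alpha
Tally — Juno:1, Alpha:3. Alpha captures the most (3).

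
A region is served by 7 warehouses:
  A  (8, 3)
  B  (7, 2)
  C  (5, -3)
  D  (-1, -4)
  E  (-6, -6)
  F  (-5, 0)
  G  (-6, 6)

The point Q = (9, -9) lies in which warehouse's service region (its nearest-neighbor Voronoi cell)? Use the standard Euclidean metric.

Since √ is increasing, it suffices to compare squared distances:
|QA|² = 1 + 144 = 145
|QB|² = 4 + 121 = 125
|QC|² = 16 + 36 = 52
|QD|² = 100 + 25 = 125
|QE|² = 225 + 9 = 234
|QF|² = 196 + 81 = 277
|QG|² = 225 + 225 = 450
C is nearest.

C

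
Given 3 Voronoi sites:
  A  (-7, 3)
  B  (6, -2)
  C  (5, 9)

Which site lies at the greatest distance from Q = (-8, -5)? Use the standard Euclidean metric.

Since √ is increasing, it suffices to compare squared distances:
|QA|² = (-8−(-7))² + (-5−3)² = 1 + 64 = 65
|QB|² = (-8−6)² + (-5−(-2))² = 196 + 9 = 205
|QC|² = (-8−5)² + (-5−9)² = 169 + 196 = 365
The largest is to C.

C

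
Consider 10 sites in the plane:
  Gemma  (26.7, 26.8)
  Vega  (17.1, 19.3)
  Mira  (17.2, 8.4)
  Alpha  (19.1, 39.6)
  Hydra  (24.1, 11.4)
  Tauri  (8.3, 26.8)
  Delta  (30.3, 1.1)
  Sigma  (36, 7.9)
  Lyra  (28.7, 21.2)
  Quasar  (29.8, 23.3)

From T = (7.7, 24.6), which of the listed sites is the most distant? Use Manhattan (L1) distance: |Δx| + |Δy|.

d(T, Gemma) = |7.7−26.7| + |24.6−26.8| = 19 + 2.2 = 21.2
d(T, Vega) = |7.7−17.1| + |24.6−19.3| = 9.4 + 5.3 = 14.7
d(T, Mira) = |7.7−17.2| + |24.6−8.4| = 9.5 + 16.2 = 25.7
d(T, Alpha) = |7.7−19.1| + |24.6−39.6| = 11.4 + 15 = 26.4
d(T, Hydra) = |7.7−24.1| + |24.6−11.4| = 16.4 + 13.2 = 29.6
d(T, Tauri) = |7.7−8.3| + |24.6−26.8| = 0.6 + 2.2 = 2.8
d(T, Delta) = |7.7−30.3| + |24.6−1.1| = 22.6 + 23.5 = 46.1
d(T, Sigma) = |7.7−36| + |24.6−7.9| = 28.3 + 16.7 = 45
d(T, Lyra) = |7.7−28.7| + |24.6−21.2| = 21 + 3.4 = 24.4
d(T, Quasar) = |7.7−29.8| + |24.6−23.3| = 22.1 + 1.3 = 23.4
The largest is to Delta.

Delta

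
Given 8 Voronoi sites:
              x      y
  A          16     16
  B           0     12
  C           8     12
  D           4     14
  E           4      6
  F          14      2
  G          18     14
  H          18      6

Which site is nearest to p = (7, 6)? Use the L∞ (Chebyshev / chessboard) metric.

d(p,A) = max(9, 10) = 10
d(p,B) = max(7, 6) = 7
d(p,C) = max(1, 6) = 6
d(p,D) = max(3, 8) = 8
d(p,E) = max(3, 0) = 3
d(p,F) = max(7, 4) = 7
d(p,G) = max(11, 8) = 11
d(p,H) = max(11, 0) = 11
Minimum is at E.

E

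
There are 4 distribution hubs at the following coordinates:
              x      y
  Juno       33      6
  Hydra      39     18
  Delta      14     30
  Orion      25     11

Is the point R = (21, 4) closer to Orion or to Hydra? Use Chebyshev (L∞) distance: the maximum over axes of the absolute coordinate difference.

Orion

d(R, Orion) = max(4, 7) = 7
d(R, Hydra) = max(18, 14) = 18
7 < 18, so Orion is closer.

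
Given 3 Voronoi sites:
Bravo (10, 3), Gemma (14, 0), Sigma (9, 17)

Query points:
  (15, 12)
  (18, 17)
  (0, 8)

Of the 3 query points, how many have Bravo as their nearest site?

(15, 12) — d² to each: Bravo:106, Gemma:145, Sigma:61 → nearest is Sigma
(18, 17) — d² to each: Bravo:260, Gemma:305, Sigma:81 → nearest is Sigma
(0, 8) — d² to each: Bravo:125, Gemma:260, Sigma:162 → nearest is Bravo
1 of the 3 points has Bravo as nearest.

1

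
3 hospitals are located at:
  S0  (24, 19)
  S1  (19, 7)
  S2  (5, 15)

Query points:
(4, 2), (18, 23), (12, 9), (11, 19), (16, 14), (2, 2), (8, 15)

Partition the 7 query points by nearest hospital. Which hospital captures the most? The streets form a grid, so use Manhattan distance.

(4, 2) — d to each: S0:37, S1:20, S2:14 → nearest is S2
(18, 23) — d to each: S0:10, S1:17, S2:21 → nearest is S0
(12, 9) — d to each: S0:22, S1:9, S2:13 → nearest is S1
(11, 19) — d to each: S0:13, S1:20, S2:10 → nearest is S2
(16, 14) — d to each: S0:13, S1:10, S2:12 → nearest is S1
(2, 2) — d to each: S0:39, S1:22, S2:16 → nearest is S2
(8, 15) — d to each: S0:20, S1:19, S2:3 → nearest is S2
Tally — S0:1, S1:2, S2:4. S2 captures the most (4).

S2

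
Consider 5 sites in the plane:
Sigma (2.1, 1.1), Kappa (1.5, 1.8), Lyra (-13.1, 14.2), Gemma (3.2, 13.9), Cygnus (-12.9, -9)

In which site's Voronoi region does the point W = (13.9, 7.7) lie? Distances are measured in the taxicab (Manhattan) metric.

d(W, Sigma) = |13.9−2.1| + |7.7−1.1| = 11.8 + 6.6 = 18.4
d(W, Kappa) = |13.9−1.5| + |7.7−1.8| = 12.4 + 5.9 = 18.3
d(W, Lyra) = |13.9−(-13.1)| + |7.7−14.2| = 27 + 6.5 = 33.5
d(W, Gemma) = |13.9−3.2| + |7.7−13.9| = 10.7 + 6.2 = 16.9
d(W, Cygnus) = |13.9−(-12.9)| + |7.7−(-9)| = 26.8 + 16.7 = 43.5
Gemma is nearest.

Gemma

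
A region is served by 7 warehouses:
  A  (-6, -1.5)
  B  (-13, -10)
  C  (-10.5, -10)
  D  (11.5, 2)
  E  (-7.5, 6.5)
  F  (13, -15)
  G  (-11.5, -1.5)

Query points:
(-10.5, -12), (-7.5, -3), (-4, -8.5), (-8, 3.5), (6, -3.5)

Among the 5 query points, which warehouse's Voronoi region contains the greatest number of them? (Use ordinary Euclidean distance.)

(-10.5, -12) — d² to each: A:130.5, B:10.25, C:4, D:680, E:351.25, F:561.25, G:111.25 → nearest is C
(-7.5, -3) — d² to each: A:4.5, B:79.25, C:58, D:386, E:90.25, F:564.25, G:18.25 → nearest is A
(-4, -8.5) — d² to each: A:53, B:83.25, C:44.5, D:350.5, E:237.25, F:331.25, G:105.25 → nearest is C
(-8, 3.5) — d² to each: A:29, B:207.25, C:188.5, D:382.5, E:9.25, F:783.25, G:37.25 → nearest is E
(6, -3.5) — d² to each: A:148, B:403.25, C:314.5, D:60.5, E:282.25, F:181.25, G:310.25 → nearest is D
Tally — A:1, C:2, D:1, E:1. C captures the most (2).

C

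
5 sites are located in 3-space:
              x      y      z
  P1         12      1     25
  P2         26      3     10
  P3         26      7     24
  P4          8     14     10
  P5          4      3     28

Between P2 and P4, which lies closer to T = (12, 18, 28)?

P4

Compare squared distances:
|TP2|² = (12−26)² + (18−3)² + (28−10)² = 196 + 225 + 324 = 745
|TP4|² = (12−8)² + (18−14)² + (28−10)² = 16 + 16 + 324 = 356
745 > 356, so P4 is closer.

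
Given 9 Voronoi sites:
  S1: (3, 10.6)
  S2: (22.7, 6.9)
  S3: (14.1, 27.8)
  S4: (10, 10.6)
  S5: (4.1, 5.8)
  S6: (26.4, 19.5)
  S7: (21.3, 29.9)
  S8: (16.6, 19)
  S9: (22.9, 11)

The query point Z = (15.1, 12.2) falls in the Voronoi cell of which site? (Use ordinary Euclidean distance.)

S4

Squared Euclidean distances:
|ZS1|² = 146.41 + 2.56 = 148.97
|ZS2|² = 57.76 + 28.09 = 85.85
|ZS3|² = 1 + 243.36 = 244.36
|ZS4|² = 26.01 + 2.56 = 28.57
|ZS5|² = 121 + 40.96 = 161.96
|ZS6|² = 127.69 + 53.29 = 180.98
|ZS7|² = 38.44 + 313.29 = 351.73
|ZS8|² = 2.25 + 46.24 = 48.49
|ZS9|² = 60.84 + 1.44 = 62.28
Minimum is at S4.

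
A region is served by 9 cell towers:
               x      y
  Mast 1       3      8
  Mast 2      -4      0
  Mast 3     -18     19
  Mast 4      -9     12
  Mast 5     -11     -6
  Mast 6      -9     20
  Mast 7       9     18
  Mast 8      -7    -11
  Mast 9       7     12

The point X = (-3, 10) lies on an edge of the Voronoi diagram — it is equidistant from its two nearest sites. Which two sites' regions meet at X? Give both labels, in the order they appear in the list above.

Mast 1 and Mast 4

Squared distances from X to each site:
d²(X, Mast 1) = (-3−3)² + (10−8)² = 36 + 4 = 40
d²(X, Mast 2) = (-3−(-4))² + (10−0)² = 1 + 100 = 101
d²(X, Mast 3) = (-3−(-18))² + (10−19)² = 225 + 81 = 306
d²(X, Mast 4) = (-3−(-9))² + (10−12)² = 36 + 4 = 40
d²(X, Mast 5) = (-3−(-11))² + (10−(-6))² = 64 + 256 = 320
d²(X, Mast 6) = (-3−(-9))² + (10−20)² = 36 + 100 = 136
d²(X, Mast 7) = (-3−9)² + (10−18)² = 144 + 64 = 208
d²(X, Mast 8) = (-3−(-7))² + (10−(-11))² = 16 + 441 = 457
d²(X, Mast 9) = (-3−7)² + (10−12)² = 100 + 4 = 104
X is equidistant from Mast 1 and Mast 4 (both at squared distance 40), and every other site is strictly farther — so X lies on the Mast 1–Mast 4 Voronoi edge.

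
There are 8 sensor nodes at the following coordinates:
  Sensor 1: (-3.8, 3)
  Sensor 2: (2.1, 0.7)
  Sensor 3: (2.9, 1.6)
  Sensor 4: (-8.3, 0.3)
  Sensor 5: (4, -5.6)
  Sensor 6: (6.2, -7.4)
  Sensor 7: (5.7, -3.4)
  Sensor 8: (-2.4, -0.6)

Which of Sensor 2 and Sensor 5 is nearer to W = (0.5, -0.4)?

Compare squared distances:
d²(W, Sensor 2) = (0.5−2.1)² + (-0.4−0.7)² = 2.56 + 1.21 = 3.77
d²(W, Sensor 5) = (0.5−4)² + (-0.4−(-5.6))² = 12.25 + 27.04 = 39.29
3.77 < 39.29, so Sensor 2 is closer.

Sensor 2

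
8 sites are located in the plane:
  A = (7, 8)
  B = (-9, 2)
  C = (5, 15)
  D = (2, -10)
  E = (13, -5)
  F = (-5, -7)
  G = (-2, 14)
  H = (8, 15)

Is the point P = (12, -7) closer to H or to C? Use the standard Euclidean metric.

H

Compare squared distances:
|PH|² = (12−8)² + (-7−15)² = 16 + 484 = 500
|PC|² = (12−5)² + (-7−15)² = 49 + 484 = 533
500 < 533, so H is closer.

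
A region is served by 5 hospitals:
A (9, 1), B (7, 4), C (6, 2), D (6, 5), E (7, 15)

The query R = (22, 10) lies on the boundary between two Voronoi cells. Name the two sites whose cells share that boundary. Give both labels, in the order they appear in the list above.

Squared distances from R to each site:
|RA|² = (22−9)² + (10−1)² = 169 + 81 = 250
|RB|² = (22−7)² + (10−4)² = 225 + 36 = 261
|RC|² = (22−6)² + (10−2)² = 256 + 64 = 320
|RD|² = (22−6)² + (10−5)² = 256 + 25 = 281
|RE|² = (22−7)² + (10−15)² = 225 + 25 = 250
R is equidistant from A and E (both at squared distance 250), and every other site is strictly farther — so R lies on the A–E Voronoi edge.

A and E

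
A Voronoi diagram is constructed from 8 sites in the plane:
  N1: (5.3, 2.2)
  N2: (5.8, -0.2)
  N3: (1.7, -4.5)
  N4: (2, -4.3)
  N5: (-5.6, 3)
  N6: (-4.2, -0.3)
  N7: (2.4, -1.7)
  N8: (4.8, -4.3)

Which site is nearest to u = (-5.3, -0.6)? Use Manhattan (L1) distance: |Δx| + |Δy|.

d(u,N1) = |-5.3−5.3| + |-0.6−2.2| = 10.6 + 2.8 = 13.4
d(u,N2) = |-5.3−5.8| + |-0.6−(-0.2)| = 11.1 + 0.4 = 11.5
d(u,N3) = |-5.3−1.7| + |-0.6−(-4.5)| = 7 + 3.9 = 10.9
d(u,N4) = |-5.3−2| + |-0.6−(-4.3)| = 7.3 + 3.7 = 11
d(u,N5) = |-5.3−(-5.6)| + |-0.6−3| = 0.3 + 3.6 = 3.9
d(u,N6) = |-5.3−(-4.2)| + |-0.6−(-0.3)| = 1.1 + 0.3 = 1.4
d(u,N7) = |-5.3−2.4| + |-0.6−(-1.7)| = 7.7 + 1.1 = 8.8
d(u,N8) = |-5.3−4.8| + |-0.6−(-4.3)| = 10.1 + 3.7 = 13.8
N6 is nearest.

N6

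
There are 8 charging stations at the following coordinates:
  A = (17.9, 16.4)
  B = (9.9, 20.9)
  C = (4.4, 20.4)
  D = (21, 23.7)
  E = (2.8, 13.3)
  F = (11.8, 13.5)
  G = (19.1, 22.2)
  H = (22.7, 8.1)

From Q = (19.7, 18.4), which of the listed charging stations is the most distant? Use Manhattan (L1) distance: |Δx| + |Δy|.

E

d(Q,A) = |19.7−17.9| + |18.4−16.4| = 1.8 + 2 = 3.8
d(Q,B) = |19.7−9.9| + |18.4−20.9| = 9.8 + 2.5 = 12.3
d(Q,C) = |19.7−4.4| + |18.4−20.4| = 15.3 + 2 = 17.3
d(Q,D) = |19.7−21| + |18.4−23.7| = 1.3 + 5.3 = 6.6
d(Q,E) = |19.7−2.8| + |18.4−13.3| = 16.9 + 5.1 = 22
d(Q,F) = |19.7−11.8| + |18.4−13.5| = 7.9 + 4.9 = 12.8
d(Q,G) = |19.7−19.1| + |18.4−22.2| = 0.6 + 3.8 = 4.4
d(Q,H) = |19.7−22.7| + |18.4−8.1| = 3 + 10.3 = 13.3
The largest is to E.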